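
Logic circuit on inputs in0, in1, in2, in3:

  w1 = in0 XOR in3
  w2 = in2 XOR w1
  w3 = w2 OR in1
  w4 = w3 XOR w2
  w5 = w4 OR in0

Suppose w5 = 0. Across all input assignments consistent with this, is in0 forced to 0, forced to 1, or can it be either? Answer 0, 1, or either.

0

w5 = w4 OR in0 must be 0, so both w4 = 0 and in0 = 0.
w4 = w3 XOR w2 must be 0, so w3 and w2 are equal.
Every assignment with w5 = 0 has in0 = 0; there are 6 such assignment(s).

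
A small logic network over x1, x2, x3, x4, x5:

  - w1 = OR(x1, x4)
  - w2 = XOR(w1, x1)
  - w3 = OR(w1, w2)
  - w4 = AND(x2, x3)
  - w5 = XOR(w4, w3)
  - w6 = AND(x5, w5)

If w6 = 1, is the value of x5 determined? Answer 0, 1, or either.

1

w6 = AND(x5, w5) must be 1, so both x5 = 1 and w5 = 1.
Every assignment with w6 = 1 has x5 = 1; there are 10 such assignment(s).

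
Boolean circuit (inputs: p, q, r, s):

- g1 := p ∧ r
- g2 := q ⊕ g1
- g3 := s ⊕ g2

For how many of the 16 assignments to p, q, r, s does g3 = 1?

g3 = s ⊕ g2 must be 1, so s and g2 differ.
Enumerating the 16 input combinations, 8 give g3 = 1 and 8 give g3 = 0.

8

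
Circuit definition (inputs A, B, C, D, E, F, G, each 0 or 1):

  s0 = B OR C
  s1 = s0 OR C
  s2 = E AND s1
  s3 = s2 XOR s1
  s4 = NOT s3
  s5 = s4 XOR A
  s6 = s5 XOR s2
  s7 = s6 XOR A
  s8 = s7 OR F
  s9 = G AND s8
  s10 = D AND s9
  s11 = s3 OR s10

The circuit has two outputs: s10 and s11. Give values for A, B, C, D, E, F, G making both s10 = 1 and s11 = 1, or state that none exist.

Check with A=1 B=1 C=1 D=1 E=0 F=1 G=1:
s0 = B OR C = 1 OR 1 = 1
s1 = s0 OR C = 1 OR 1 = 1
s2 = E AND s1 = 0 AND 1 = 0
s3 = s2 XOR s1 = 0 XOR 1 = 1
s4 = NOT s3 = NOT 1 = 0
s5 = s4 XOR A = 0 XOR 1 = 1
s6 = s5 XOR s2 = 1 XOR 0 = 1
s7 = s6 XOR A = 1 XOR 1 = 0
s8 = s7 OR F = 0 OR 1 = 1
s9 = G AND s8 = 1 AND 1 = 1
s10 = D AND s9 = 1 AND 1 = 1
s11 = s3 OR s10 = 1 OR 1 = 1
So s10 = 1 and s11 = 1.

A=1 B=1 C=1 D=1 E=0 F=1 G=1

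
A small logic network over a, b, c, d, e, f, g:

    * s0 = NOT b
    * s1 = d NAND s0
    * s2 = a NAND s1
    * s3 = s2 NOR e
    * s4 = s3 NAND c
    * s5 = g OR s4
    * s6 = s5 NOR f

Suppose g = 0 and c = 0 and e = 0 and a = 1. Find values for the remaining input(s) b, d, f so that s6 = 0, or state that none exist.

s6 = s5 NOR f must be 0, so at least one of s5, f is 1.
Check with g = 0 and c = 0 and e = 0 and a = 1 and b=0, d=1, f=1:
s0 = NOT b = NOT 0 = 1
s1 = d NAND s0 = 1 NAND 1 = 0
s2 = a NAND s1 = 1 NAND 0 = 1
s3 = s2 NOR e = 1 NOR 0 = 0
s4 = s3 NAND c = 0 NAND 0 = 1
s5 = g OR s4 = 0 OR 1 = 1
s6 = s5 NOR f = 1 NOR 1 = 0
So s6 = 0.

b=0, d=1, f=1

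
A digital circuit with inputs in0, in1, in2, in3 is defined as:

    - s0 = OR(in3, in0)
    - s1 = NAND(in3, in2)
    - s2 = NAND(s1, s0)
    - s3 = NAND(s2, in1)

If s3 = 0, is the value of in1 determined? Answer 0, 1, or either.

1

s3 = NAND(s2, in1) must be 0, so both s2 = 1 and in1 = 1.
Every assignment with s3 = 0 has in1 = 1; there are 4 such assignment(s).
  in0=0, in1=1, in2=0, in3=0
  in0=0, in1=1, in2=1, in3=0
  in0=0, in1=1, in2=1, in3=1
  in0=1, in1=1, in2=1, in3=1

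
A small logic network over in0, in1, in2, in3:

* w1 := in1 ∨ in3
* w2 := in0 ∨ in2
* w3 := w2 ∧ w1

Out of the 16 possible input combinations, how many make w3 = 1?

9

w3 = w2 ∧ w1 must be 1, so both w2 = 1 and w1 = 1.
Enumerating the 16 input combinations, 9 give w3 = 1 and 7 give w3 = 0.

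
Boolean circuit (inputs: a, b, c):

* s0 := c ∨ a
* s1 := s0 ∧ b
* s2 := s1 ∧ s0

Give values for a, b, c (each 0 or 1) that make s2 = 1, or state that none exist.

a=1, b=1, c=0

s2 = s1 ∧ s0 must be 1, so both s1 = 1 and s0 = 1.
s1 = s0 ∧ b must be 1, so both s0 = 1 and b = 1.
s0 = c ∨ a must be 1, so at least one of c, a is 1.
Check with a=1, b=1, c=0:
s0 = c ∨ a = 0 ∨ 1 = 1
s1 = s0 ∧ b = 1 ∧ 1 = 1
s2 = s1 ∧ s0 = 1 ∧ 1 = 1
So s2 = 1 as required.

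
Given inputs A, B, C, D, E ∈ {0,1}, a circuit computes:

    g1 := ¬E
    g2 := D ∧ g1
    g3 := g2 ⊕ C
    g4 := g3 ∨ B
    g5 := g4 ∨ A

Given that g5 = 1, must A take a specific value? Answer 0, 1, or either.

Both values of A occur among assignments with g5 = 1:
  A=0: A=0, B=0, C=0, D=1, E=0
  A=1: A=1, B=0, C=0, D=0, E=0

either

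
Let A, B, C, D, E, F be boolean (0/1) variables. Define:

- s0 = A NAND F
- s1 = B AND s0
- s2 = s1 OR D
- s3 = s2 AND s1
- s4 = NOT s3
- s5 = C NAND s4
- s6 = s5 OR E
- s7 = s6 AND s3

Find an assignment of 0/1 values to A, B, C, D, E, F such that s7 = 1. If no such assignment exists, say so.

s7 = s6 AND s3 must be 1, so both s6 = 1 and s3 = 1.
s6 = s5 OR E must be 1, so at least one of s5, E is 1.
s3 = s2 AND s1 must be 1, so both s2 = 1 and s1 = 1.
Check with A=1 B=1 C=1 D=1 E=1 F=0:
s0 = A NAND F = 1 NAND 0 = 1
s1 = B AND s0 = 1 AND 1 = 1
s2 = s1 OR D = 1 OR 1 = 1
s3 = s2 AND s1 = 1 AND 1 = 1
s4 = NOT s3 = NOT 1 = 0
s5 = C NAND s4 = 1 NAND 0 = 1
s6 = s5 OR E = 1 OR 1 = 1
s7 = s6 AND s3 = 1 AND 1 = 1
So s7 = 1 as required.

A=1 B=1 C=1 D=1 E=1 F=0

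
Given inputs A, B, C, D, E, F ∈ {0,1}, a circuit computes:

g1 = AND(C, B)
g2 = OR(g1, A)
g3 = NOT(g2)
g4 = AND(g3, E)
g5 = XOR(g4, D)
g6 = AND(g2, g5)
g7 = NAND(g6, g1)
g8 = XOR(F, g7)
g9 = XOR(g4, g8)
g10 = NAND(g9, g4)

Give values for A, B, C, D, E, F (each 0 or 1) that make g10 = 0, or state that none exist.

g10 = NAND(g9, g4) must be 0, so both g9 = 1 and g4 = 1.
Check with A=0 B=0 C=1 D=0 E=1 F=1:
g1 = AND(C, B) = AND(1, 0) = 0
g2 = OR(g1, A) = OR(0, 0) = 0
g3 = NOT(g2) = NOT 0 = 1
g4 = AND(g3, E) = AND(1, 1) = 1
g5 = XOR(g4, D) = XOR(1, 0) = 1
g6 = AND(g2, g5) = AND(0, 1) = 0
g7 = NAND(g6, g1) = NAND(0, 0) = 1
g8 = XOR(F, g7) = XOR(1, 1) = 0
g9 = XOR(g4, g8) = XOR(1, 0) = 1
g10 = NAND(g9, g4) = NAND(1, 1) = 0
So g10 = 0 as required.

A=0 B=0 C=1 D=0 E=1 F=1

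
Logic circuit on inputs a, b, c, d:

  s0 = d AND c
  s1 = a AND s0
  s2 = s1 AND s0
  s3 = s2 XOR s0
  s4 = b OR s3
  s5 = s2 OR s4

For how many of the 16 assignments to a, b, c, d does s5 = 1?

10

s5 = s2 OR s4 must be 1, so at least one of s2, s4 is 1.
Enumerating the 16 input combinations, 10 give s5 = 1 and 6 give s5 = 0.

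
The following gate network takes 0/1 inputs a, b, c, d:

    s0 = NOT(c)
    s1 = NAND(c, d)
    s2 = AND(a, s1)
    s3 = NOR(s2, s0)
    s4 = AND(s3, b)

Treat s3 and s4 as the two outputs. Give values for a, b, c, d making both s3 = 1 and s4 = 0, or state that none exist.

Check with a=0, b=0, c=1, d=1:
s0 = NOT(c) = NOT 1 = 0
s1 = NAND(c, d) = NAND(1, 1) = 0
s2 = AND(a, s1) = AND(0, 0) = 0
s3 = NOR(s2, s0) = NOR(0, 0) = 1
s4 = AND(s3, b) = AND(1, 0) = 0
So s3 = 1 and s4 = 0.

a=0, b=0, c=1, d=1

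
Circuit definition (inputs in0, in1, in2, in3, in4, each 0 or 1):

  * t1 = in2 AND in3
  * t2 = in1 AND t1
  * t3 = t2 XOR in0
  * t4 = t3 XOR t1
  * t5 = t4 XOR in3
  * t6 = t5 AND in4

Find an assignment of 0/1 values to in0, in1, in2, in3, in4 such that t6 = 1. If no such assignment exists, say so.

t6 = t5 AND in4 must be 1, so both t5 = 1 and in4 = 1.
Check with in0=1, in1=0, in2=1, in3=0, in4=1:
t1 = in2 AND in3 = 1 AND 0 = 0
t2 = in1 AND t1 = 0 AND 0 = 0
t3 = t2 XOR in0 = 0 XOR 1 = 1
t4 = t3 XOR t1 = 1 XOR 0 = 1
t5 = t4 XOR in3 = 1 XOR 0 = 1
t6 = t5 AND in4 = 1 AND 1 = 1
So t6 = 1 as required.

in0=1, in1=0, in2=1, in3=0, in4=1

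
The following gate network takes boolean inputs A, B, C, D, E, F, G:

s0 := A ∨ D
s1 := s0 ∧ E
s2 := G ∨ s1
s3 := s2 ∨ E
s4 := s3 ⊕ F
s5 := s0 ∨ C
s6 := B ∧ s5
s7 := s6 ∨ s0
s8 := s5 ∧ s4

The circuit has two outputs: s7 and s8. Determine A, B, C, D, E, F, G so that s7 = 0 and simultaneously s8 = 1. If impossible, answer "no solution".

A=0, B=0, C=1, D=0, E=1, F=0, G=0

Check with A=0, B=0, C=1, D=0, E=1, F=0, G=0:
s0 = A ∨ D = 0 ∨ 0 = 0
s1 = s0 ∧ E = 0 ∧ 1 = 0
s2 = G ∨ s1 = 0 ∨ 0 = 0
s3 = s2 ∨ E = 0 ∨ 1 = 1
s4 = s3 ⊕ F = 1 ⊕ 0 = 1
s5 = s0 ∨ C = 0 ∨ 1 = 1
s6 = B ∧ s5 = 0 ∧ 1 = 0
s7 = s6 ∨ s0 = 0 ∨ 0 = 0
s8 = s5 ∧ s4 = 1 ∧ 1 = 1
So s7 = 0 and s8 = 1.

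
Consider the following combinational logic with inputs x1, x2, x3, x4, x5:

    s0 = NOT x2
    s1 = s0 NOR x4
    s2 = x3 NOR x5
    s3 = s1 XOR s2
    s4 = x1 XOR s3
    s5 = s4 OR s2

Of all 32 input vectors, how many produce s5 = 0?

s5 = s4 OR s2 must be 0, so both s4 = 0 and s2 = 0.
s4 = x1 XOR s3 must be 0, so x1 and s3 are equal.
Enumerating the 32 input combinations, 12 give s5 = 0 and 20 give s5 = 1.

12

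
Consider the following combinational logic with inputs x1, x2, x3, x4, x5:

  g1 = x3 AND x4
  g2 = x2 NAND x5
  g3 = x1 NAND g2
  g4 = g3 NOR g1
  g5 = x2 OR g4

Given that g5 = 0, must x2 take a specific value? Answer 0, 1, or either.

g5 = x2 OR g4 must be 0, so both x2 = 0 and g4 = 0.
Every assignment with g5 = 0 has x2 = 0; there are 10 such assignment(s).

0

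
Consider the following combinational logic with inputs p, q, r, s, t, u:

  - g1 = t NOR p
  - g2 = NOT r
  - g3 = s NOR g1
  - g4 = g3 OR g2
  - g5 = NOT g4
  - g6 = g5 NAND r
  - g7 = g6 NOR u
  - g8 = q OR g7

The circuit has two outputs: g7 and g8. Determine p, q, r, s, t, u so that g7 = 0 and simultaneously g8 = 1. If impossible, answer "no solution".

Check with p=1, q=1, r=0, s=1, t=0, u=0:
g1 = t NOR p = 0 NOR 1 = 0
g2 = NOT r = NOT 0 = 1
g3 = s NOR g1 = 1 NOR 0 = 0
g4 = g3 OR g2 = 0 OR 1 = 1
g5 = NOT g4 = NOT 1 = 0
g6 = g5 NAND r = 0 NAND 0 = 1
g7 = g6 NOR u = 1 NOR 0 = 0
g8 = q OR g7 = 1 OR 0 = 1
So g7 = 0 and g8 = 1.

p=1, q=1, r=0, s=1, t=0, u=0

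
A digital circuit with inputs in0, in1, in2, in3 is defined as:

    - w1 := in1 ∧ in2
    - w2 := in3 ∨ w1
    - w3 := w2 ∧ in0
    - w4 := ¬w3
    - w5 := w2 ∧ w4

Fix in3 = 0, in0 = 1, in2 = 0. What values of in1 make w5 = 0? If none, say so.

in1=1

w5 = w2 ∧ w4 must be 0, so at least one of w2, w4 is 0.
Check with in3 = 0, in0 = 1, in2 = 0 and in1=1:
w1 = in1 ∧ in2 = 1 ∧ 0 = 0
w2 = in3 ∨ w1 = 0 ∨ 0 = 0
w3 = w2 ∧ in0 = 0 ∧ 1 = 0
w4 = ¬w3 = ¬0 = 1
w5 = w2 ∧ w4 = 0 ∧ 1 = 0
So w5 = 0.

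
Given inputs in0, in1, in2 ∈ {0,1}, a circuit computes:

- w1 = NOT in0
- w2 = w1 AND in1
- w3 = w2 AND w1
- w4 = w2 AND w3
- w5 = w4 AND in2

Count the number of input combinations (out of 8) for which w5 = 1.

1

w5 = w4 AND in2 must be 1, so both w4 = 1 and in2 = 1.
Satisfying assignments:
  in0=0, in1=1, in2=1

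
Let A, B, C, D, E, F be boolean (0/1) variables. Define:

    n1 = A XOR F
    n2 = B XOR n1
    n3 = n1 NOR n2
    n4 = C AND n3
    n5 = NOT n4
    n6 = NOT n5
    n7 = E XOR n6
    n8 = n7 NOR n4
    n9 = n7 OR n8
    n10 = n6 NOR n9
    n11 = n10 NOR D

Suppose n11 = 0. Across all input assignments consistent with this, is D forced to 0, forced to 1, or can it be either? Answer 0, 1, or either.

n11 = n10 NOR D must be 0, so at least one of n10, D is 1.
Every assignment with n11 = 0 has D = 1; there are 32 such assignment(s).

1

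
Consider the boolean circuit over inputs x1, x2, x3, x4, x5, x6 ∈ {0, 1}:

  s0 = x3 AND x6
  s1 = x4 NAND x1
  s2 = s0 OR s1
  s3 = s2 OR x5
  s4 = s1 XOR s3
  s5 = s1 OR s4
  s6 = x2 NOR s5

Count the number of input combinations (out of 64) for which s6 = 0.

s6 = x2 NOR s5 must be 0, so at least one of x2, s5 is 1.
Enumerating the 64 input combinations, 61 give s6 = 0 and 3 give s6 = 1.

61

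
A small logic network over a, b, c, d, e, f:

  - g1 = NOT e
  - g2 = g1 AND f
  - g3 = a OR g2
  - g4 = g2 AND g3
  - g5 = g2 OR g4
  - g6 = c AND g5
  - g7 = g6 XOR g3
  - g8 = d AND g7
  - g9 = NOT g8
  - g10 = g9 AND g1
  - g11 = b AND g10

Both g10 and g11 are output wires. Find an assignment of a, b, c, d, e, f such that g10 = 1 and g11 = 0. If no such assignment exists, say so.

a=0 b=0 c=1 d=0 e=0 f=1

Check with a=0 b=0 c=1 d=0 e=0 f=1:
g1 = NOT e = NOT 0 = 1
g2 = g1 AND f = 1 AND 1 = 1
g3 = a OR g2 = 0 OR 1 = 1
g4 = g2 AND g3 = 1 AND 1 = 1
g5 = g2 OR g4 = 1 OR 1 = 1
g6 = c AND g5 = 1 AND 1 = 1
g7 = g6 XOR g3 = 1 XOR 1 = 0
g8 = d AND g7 = 0 AND 0 = 0
g9 = NOT g8 = NOT 0 = 1
g10 = g9 AND g1 = 1 AND 1 = 1
g11 = b AND g10 = 0 AND 1 = 0
So g10 = 1 and g11 = 0.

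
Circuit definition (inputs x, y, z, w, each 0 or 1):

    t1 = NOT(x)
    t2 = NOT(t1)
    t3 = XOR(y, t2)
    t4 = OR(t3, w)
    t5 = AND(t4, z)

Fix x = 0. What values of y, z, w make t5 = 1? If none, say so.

y=1 z=1 w=0

t5 = AND(t4, z) must be 1, so both t4 = 1 and z = 1.
Check with x = 0 and y=1, z=1, w=0:
t1 = NOT(x) = NOT 0 = 1
t2 = NOT(t1) = NOT 1 = 0
t3 = XOR(y, t2) = XOR(1, 0) = 1
t4 = OR(t3, w) = OR(1, 0) = 1
t5 = AND(t4, z) = AND(1, 1) = 1
So t5 = 1.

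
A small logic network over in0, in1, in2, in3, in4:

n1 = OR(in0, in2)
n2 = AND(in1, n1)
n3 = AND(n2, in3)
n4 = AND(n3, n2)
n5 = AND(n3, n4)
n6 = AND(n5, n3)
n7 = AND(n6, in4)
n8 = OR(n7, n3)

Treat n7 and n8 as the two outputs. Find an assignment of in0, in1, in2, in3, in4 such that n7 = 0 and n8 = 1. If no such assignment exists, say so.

Check with in0=1, in1=1, in2=1, in3=1, in4=0:
n1 = OR(in0, in2) = OR(1, 1) = 1
n2 = AND(in1, n1) = AND(1, 1) = 1
n3 = AND(n2, in3) = AND(1, 1) = 1
n4 = AND(n3, n2) = AND(1, 1) = 1
n5 = AND(n3, n4) = AND(1, 1) = 1
n6 = AND(n5, n3) = AND(1, 1) = 1
n7 = AND(n6, in4) = AND(1, 0) = 0
n8 = OR(n7, n3) = OR(0, 1) = 1
So n7 = 0 and n8 = 1.

in0=1, in1=1, in2=1, in3=1, in4=0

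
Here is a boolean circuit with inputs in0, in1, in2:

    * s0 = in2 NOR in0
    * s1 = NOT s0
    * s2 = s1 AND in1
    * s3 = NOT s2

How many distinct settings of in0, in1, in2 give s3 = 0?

s3 = NOT s2 must be 0, so s2 = 1.
s2 = s1 AND in1 must be 1, so both s1 = 1 and in1 = 1.
Satisfying assignments:
  in0=0, in1=1, in2=1
  in0=1, in1=1, in2=0
  in0=1, in1=1, in2=1

3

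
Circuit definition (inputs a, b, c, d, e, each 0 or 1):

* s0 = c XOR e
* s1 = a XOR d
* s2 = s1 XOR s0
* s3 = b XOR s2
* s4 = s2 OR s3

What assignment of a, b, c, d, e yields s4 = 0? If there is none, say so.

a=1, b=0, c=1, d=0, e=0

s4 = s2 OR s3 must be 0, so both s2 = 0 and s3 = 0.
Check with a=1, b=0, c=1, d=0, e=0:
s0 = c XOR e = 1 XOR 0 = 1
s1 = a XOR d = 1 XOR 0 = 1
s2 = s1 XOR s0 = 1 XOR 1 = 0
s3 = b XOR s2 = 0 XOR 0 = 0
s4 = s2 OR s3 = 0 OR 0 = 0
So s4 = 0 as required.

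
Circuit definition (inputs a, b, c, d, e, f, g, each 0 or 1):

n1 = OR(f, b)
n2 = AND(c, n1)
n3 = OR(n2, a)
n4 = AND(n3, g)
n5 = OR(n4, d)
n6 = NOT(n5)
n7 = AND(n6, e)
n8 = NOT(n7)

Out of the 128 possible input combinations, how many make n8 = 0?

n8 = NOT(n7) must be 0, so n7 = 1.
Enumerating the 128 input combinations, 21 give n8 = 0 and 107 give n8 = 1.

21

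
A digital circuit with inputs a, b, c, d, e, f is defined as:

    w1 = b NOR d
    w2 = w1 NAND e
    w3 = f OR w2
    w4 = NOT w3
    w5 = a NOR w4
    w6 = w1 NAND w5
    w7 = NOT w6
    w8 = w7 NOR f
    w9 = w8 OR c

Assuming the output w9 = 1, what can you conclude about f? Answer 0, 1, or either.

either

Both values of f occur among assignments with w9 = 1:
  f=0: a=0, b=0, c=0, d=0, e=1, f=0
  f=1: a=0, b=0, c=1, d=0, e=0, f=1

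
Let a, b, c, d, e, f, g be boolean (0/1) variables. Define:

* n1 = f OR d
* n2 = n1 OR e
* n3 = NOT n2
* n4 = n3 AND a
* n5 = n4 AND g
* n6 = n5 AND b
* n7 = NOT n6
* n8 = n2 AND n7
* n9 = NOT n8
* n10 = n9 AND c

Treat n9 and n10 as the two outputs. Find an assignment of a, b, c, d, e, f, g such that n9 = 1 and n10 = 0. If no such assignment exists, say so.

Check with a=0, b=0, c=0, d=0, e=0, f=0, g=0:
n1 = f OR d = 0 OR 0 = 0
n2 = n1 OR e = 0 OR 0 = 0
n3 = NOT n2 = NOT 0 = 1
n4 = n3 AND a = 1 AND 0 = 0
n5 = n4 AND g = 0 AND 0 = 0
n6 = n5 AND b = 0 AND 0 = 0
n7 = NOT n6 = NOT 0 = 1
n8 = n2 AND n7 = 0 AND 1 = 0
n9 = NOT n8 = NOT 0 = 1
n10 = n9 AND c = 1 AND 0 = 0
So n9 = 1 and n10 = 0.

a=0, b=0, c=0, d=0, e=0, f=0, g=0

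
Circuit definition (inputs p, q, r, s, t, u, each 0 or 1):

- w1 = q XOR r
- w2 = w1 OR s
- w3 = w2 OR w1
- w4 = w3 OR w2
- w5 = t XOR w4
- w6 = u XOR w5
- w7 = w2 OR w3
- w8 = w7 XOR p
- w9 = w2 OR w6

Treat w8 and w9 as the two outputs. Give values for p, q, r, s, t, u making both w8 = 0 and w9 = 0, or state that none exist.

p=0, q=1, r=1, s=0, t=1, u=1

Check with p=0, q=1, r=1, s=0, t=1, u=1:
w1 = q XOR r = 1 XOR 1 = 0
w2 = w1 OR s = 0 OR 0 = 0
w3 = w2 OR w1 = 0 OR 0 = 0
w4 = w3 OR w2 = 0 OR 0 = 0
w5 = t XOR w4 = 1 XOR 0 = 1
w6 = u XOR w5 = 1 XOR 1 = 0
w7 = w2 OR w3 = 0 OR 0 = 0
w8 = w7 XOR p = 0 XOR 0 = 0
w9 = w2 OR w6 = 0 OR 0 = 0
So w8 = 0 and w9 = 0.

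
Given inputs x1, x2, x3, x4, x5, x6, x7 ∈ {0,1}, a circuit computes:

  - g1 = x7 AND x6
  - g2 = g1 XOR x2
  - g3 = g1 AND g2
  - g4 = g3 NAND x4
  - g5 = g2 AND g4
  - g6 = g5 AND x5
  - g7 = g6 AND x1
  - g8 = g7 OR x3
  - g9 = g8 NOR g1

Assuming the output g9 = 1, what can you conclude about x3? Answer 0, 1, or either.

g9 = g8 NOR g1 must be 1, so both g8 = 0 and g1 = 0.
g8 = g7 OR x3 must be 0, so both g7 = 0 and x3 = 0.
Every assignment with g9 = 1 has x3 = 0; there are 42 such assignment(s).

0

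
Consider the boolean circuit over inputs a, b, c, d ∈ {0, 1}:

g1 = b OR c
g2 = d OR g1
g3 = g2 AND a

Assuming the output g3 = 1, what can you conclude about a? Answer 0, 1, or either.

g3 = g2 AND a must be 1, so both g2 = 1 and a = 1.
g2 = d OR g1 must be 1, so at least one of d, g1 is 1.
Every assignment with g3 = 1 has a = 1; there are 7 such assignment(s).

1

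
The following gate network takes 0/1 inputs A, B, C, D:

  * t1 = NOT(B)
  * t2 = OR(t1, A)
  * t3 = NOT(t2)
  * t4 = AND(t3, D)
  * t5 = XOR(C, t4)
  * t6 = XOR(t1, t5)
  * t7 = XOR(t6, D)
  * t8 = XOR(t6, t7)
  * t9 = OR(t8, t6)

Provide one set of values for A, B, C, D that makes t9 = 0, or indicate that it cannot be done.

A=0, B=1, C=0, D=0

t9 = OR(t8, t6) must be 0, so both t8 = 0 and t6 = 0.
t8 = XOR(t6, t7) must be 0, so t6 and t7 are equal.
Check with A=0, B=1, C=0, D=0:
t1 = NOT(B) = NOT 1 = 0
t2 = OR(t1, A) = OR(0, 0) = 0
t3 = NOT(t2) = NOT 0 = 1
t4 = AND(t3, D) = AND(1, 0) = 0
t5 = XOR(C, t4) = XOR(0, 0) = 0
t6 = XOR(t1, t5) = XOR(0, 0) = 0
t7 = XOR(t6, D) = XOR(0, 0) = 0
t8 = XOR(t6, t7) = XOR(0, 0) = 0
t9 = OR(t8, t6) = OR(0, 0) = 0
So t9 = 0 as required.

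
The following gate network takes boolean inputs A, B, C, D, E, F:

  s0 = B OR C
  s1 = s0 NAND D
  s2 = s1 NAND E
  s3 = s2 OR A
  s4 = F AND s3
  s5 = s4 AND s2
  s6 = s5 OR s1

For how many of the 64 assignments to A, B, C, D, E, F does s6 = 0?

12

s6 = s5 OR s1 must be 0, so both s5 = 0 and s1 = 0.
s5 = s4 AND s2 must be 0, so at least one of s4, s2 is 0.
s1 = s0 NAND D must be 0, so both s0 = 1 and D = 1.
Enumerating the 64 input combinations, 12 give s6 = 0 and 52 give s6 = 1.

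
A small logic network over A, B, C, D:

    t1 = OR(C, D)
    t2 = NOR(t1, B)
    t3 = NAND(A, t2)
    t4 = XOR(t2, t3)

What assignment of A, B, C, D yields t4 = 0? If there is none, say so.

A=0, B=0, C=0, D=0

t4 = XOR(t2, t3) must be 0, so t2 and t3 are equal.
Check with A=0, B=0, C=0, D=0:
t1 = OR(C, D) = OR(0, 0) = 0
t2 = NOR(t1, B) = NOR(0, 0) = 1
t3 = NAND(A, t2) = NAND(0, 1) = 1
t4 = XOR(t2, t3) = XOR(1, 1) = 0
So t4 = 0 as required.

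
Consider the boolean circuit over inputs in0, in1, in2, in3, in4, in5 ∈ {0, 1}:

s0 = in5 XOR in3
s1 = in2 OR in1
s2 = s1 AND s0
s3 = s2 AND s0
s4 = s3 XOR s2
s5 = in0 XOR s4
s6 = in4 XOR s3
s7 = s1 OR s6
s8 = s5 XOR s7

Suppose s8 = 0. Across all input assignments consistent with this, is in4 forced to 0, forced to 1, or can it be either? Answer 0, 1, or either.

Both values of in4 occur among assignments with s8 = 0:
  in4=0: in0=0, in1=0, in2=0, in3=0, in4=0, in5=0
  in4=1: in0=1, in1=0, in2=0, in3=0, in4=1, in5=0

either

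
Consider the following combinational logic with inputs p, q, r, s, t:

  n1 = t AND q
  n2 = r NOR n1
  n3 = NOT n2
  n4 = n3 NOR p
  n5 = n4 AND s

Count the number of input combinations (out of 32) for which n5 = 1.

3

n5 = n4 AND s must be 1, so both n4 = 1 and s = 1.
Enumerating the 32 input combinations, 3 give n5 = 1 and 29 give n5 = 0.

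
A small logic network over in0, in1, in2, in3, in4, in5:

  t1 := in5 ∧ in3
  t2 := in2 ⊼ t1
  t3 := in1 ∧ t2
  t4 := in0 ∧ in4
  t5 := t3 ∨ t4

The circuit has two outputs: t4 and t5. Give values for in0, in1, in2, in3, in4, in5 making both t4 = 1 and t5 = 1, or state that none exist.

Check with in0=1, in1=0, in2=0, in3=1, in4=1, in5=0:
t1 = in5 ∧ in3 = 0 ∧ 1 = 0
t2 = in2 ⊼ t1 = 0 ⊼ 0 = 1
t3 = in1 ∧ t2 = 0 ∧ 1 = 0
t4 = in0 ∧ in4 = 1 ∧ 1 = 1
t5 = t3 ∨ t4 = 0 ∨ 1 = 1
So t4 = 1 and t5 = 1.

in0=1, in1=0, in2=0, in3=1, in4=1, in5=0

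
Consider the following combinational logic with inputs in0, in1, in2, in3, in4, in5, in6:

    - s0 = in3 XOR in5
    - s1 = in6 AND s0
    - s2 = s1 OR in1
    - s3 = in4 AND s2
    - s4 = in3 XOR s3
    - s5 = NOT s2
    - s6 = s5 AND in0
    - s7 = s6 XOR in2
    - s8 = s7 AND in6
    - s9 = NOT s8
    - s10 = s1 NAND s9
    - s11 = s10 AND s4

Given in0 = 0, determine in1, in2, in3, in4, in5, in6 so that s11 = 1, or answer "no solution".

Check with in0 = 0 and in1=0, in2=1, in3=1, in4=0, in5=1, in6=0:
s0 = in3 XOR in5 = 1 XOR 1 = 0
s1 = in6 AND s0 = 0 AND 0 = 0
s2 = s1 OR in1 = 0 OR 0 = 0
s3 = in4 AND s2 = 0 AND 0 = 0
s4 = in3 XOR s3 = 1 XOR 0 = 1
s5 = NOT s2 = NOT 0 = 1
s6 = s5 AND in0 = 1 AND 0 = 0
s7 = s6 XOR in2 = 0 XOR 1 = 1
s8 = s7 AND in6 = 1 AND 0 = 0
s9 = NOT s8 = NOT 0 = 1
s10 = s1 NAND s9 = 0 NAND 1 = 1
s11 = s10 AND s4 = 1 AND 1 = 1
So s11 = 1.

in1=0, in2=1, in3=1, in4=0, in5=1, in6=0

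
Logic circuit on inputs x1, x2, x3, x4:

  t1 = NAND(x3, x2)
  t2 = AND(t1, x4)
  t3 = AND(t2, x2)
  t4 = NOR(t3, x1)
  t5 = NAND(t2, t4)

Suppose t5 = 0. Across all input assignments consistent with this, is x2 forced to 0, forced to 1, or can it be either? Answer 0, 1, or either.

t5 = NAND(t2, t4) must be 0, so both t2 = 1 and t4 = 1.
Every assignment with t5 = 0 has x2 = 0; there are 2 such assignment(s).
  x1=0, x2=0, x3=0, x4=1
  x1=0, x2=0, x3=1, x4=1

0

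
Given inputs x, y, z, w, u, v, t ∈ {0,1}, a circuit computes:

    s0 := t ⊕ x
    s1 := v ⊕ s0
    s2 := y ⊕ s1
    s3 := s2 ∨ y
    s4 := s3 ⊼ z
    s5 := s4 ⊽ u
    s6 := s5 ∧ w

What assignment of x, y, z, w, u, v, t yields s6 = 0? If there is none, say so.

x=1, y=0, z=1, w=0, u=1, v=0, t=0

Check with x=1, y=0, z=1, w=0, u=1, v=0, t=0:
s0 = t ⊕ x = 0 ⊕ 1 = 1
s1 = v ⊕ s0 = 0 ⊕ 1 = 1
s2 = y ⊕ s1 = 0 ⊕ 1 = 1
s3 = s2 ∨ y = 1 ∨ 0 = 1
s4 = s3 ⊼ z = 1 ⊼ 1 = 0
s5 = s4 ⊽ u = 0 ⊽ 1 = 0
s6 = s5 ∧ w = 0 ∧ 0 = 0
So s6 = 0 as required.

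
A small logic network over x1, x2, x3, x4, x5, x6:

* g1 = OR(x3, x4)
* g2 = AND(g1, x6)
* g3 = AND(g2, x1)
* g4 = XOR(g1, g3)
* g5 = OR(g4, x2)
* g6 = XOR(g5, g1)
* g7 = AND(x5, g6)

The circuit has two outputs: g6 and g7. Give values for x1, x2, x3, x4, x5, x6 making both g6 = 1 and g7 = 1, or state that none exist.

Check with x1=1, x2=1, x3=0, x4=0, x5=1, x6=1:
g1 = OR(x3, x4) = OR(0, 0) = 0
g2 = AND(g1, x6) = AND(0, 1) = 0
g3 = AND(g2, x1) = AND(0, 1) = 0
g4 = XOR(g1, g3) = XOR(0, 0) = 0
g5 = OR(g4, x2) = OR(0, 1) = 1
g6 = XOR(g5, g1) = XOR(1, 0) = 1
g7 = AND(x5, g6) = AND(1, 1) = 1
So g6 = 1 and g7 = 1.

x1=1, x2=1, x3=0, x4=0, x5=1, x6=1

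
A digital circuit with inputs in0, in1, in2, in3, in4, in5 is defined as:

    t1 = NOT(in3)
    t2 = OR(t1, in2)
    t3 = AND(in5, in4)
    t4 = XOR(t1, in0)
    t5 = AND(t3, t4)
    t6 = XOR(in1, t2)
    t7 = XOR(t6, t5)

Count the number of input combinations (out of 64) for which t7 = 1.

32

t7 = XOR(t6, t5) must be 1, so t6 and t5 differ.
Enumerating the 64 input combinations, 32 give t7 = 1 and 32 give t7 = 0.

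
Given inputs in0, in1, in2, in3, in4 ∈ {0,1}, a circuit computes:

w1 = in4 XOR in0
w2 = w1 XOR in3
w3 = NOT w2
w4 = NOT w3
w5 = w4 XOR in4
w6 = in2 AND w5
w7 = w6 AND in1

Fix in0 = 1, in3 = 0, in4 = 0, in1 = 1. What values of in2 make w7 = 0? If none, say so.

in2=0

w7 = w6 AND in1 must be 0, so at least one of w6, in1 is 0.
Check with in0 = 1, in3 = 0, in4 = 0, in1 = 1 and in2=0:
w1 = in4 XOR in0 = 0 XOR 1 = 1
w2 = w1 XOR in3 = 1 XOR 0 = 1
w3 = NOT w2 = NOT 1 = 0
w4 = NOT w3 = NOT 0 = 1
w5 = w4 XOR in4 = 1 XOR 0 = 1
w6 = in2 AND w5 = 0 AND 1 = 0
w7 = w6 AND in1 = 0 AND 1 = 0
So w7 = 0.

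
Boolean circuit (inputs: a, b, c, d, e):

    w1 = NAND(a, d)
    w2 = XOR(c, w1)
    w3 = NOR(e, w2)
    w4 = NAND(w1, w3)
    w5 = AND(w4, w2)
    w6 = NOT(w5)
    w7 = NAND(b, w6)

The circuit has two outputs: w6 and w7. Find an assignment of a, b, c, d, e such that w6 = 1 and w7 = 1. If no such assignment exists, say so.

a=0, b=0, c=1, d=1, e=0

Check with a=0, b=0, c=1, d=1, e=0:
w1 = NAND(a, d) = NAND(0, 1) = 1
w2 = XOR(c, w1) = XOR(1, 1) = 0
w3 = NOR(e, w2) = NOR(0, 0) = 1
w4 = NAND(w1, w3) = NAND(1, 1) = 0
w5 = AND(w4, w2) = AND(0, 0) = 0
w6 = NOT(w5) = NOT 0 = 1
w7 = NAND(b, w6) = NAND(0, 1) = 1
So w6 = 1 and w7 = 1.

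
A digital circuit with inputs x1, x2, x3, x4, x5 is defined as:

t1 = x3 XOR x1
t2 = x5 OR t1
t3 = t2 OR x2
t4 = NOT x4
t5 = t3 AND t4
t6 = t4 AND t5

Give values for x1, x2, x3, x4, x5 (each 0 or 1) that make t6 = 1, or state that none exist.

x1=0, x2=1, x3=0, x4=0, x5=1

t6 = t4 AND t5 must be 1, so both t4 = 1 and t5 = 1.
t4 = NOT x4 must be 1, so x4 = 0.
t5 = t3 AND t4 must be 1, so both t3 = 1 and t4 = 1.
Check with x1=0, x2=1, x3=0, x4=0, x5=1:
t1 = x3 XOR x1 = 0 XOR 0 = 0
t2 = x5 OR t1 = 1 OR 0 = 1
t3 = t2 OR x2 = 1 OR 1 = 1
t4 = NOT x4 = NOT 0 = 1
t5 = t3 AND t4 = 1 AND 1 = 1
t6 = t4 AND t5 = 1 AND 1 = 1
So t6 = 1 as required.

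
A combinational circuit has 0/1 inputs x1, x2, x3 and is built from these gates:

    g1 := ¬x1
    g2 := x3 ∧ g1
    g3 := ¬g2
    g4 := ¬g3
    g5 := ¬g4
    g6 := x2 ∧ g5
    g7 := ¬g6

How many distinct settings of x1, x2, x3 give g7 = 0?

g7 = ¬g6 must be 0, so g6 = 1.
g6 = x2 ∧ g5 must be 1, so both x2 = 1 and g5 = 1.
g5 = ¬g4 must be 1, so g4 = 0.
Enumerating the 8 input combinations, 3 give g7 = 0 and 5 give g7 = 1.

3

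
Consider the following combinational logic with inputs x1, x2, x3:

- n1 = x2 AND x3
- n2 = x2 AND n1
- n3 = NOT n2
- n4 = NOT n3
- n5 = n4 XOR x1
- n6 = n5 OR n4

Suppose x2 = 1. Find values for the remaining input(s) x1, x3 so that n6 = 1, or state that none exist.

Check with x2 = 1 and x1=1, x3=1:
n1 = x2 AND x3 = 1 AND 1 = 1
n2 = x2 AND n1 = 1 AND 1 = 1
n3 = NOT n2 = NOT 1 = 0
n4 = NOT n3 = NOT 0 = 1
n5 = n4 XOR x1 = 1 XOR 1 = 0
n6 = n5 OR n4 = 0 OR 1 = 1
So n6 = 1.

x1=1 x3=1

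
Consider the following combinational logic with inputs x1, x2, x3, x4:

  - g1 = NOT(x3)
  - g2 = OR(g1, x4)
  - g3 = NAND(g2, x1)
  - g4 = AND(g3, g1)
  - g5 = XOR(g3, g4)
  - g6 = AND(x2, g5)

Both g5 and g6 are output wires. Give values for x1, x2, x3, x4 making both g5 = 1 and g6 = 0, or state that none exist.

Check with x1=0, x2=0, x3=1, x4=1:
g1 = NOT(x3) = NOT 1 = 0
g2 = OR(g1, x4) = OR(0, 1) = 1
g3 = NAND(g2, x1) = NAND(1, 0) = 1
g4 = AND(g3, g1) = AND(1, 0) = 0
g5 = XOR(g3, g4) = XOR(1, 0) = 1
g6 = AND(x2, g5) = AND(0, 1) = 0
So g5 = 1 and g6 = 0.

x1=0, x2=0, x3=1, x4=1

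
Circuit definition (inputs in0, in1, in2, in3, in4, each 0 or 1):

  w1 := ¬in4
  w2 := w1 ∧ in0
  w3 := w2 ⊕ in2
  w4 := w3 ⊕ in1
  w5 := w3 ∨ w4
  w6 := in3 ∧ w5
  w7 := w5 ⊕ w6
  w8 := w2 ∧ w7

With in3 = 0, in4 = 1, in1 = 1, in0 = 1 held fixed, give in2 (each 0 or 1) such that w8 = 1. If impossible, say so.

no solution exists

With in3 = 0, in4 = 1, in1 = 1, in0 = 1 fixed, none of the 2 settings of in2 give w8 = 1.
For example, with in2=1:
w1 = ¬in4 = ¬1 = 0
w2 = w1 ∧ in0 = 0 ∧ 1 = 0
w3 = w2 ⊕ in2 = 0 ⊕ 1 = 1
w4 = w3 ⊕ in1 = 1 ⊕ 1 = 0
w5 = w3 ∨ w4 = 1 ∨ 0 = 1
w6 = in3 ∧ w5 = 0 ∧ 1 = 0
w7 = w5 ⊕ w6 = 1 ⊕ 0 = 1
w8 = w2 ∧ w7 = 0 ∧ 1 = 0
giving w8 = 0 ≠ 1.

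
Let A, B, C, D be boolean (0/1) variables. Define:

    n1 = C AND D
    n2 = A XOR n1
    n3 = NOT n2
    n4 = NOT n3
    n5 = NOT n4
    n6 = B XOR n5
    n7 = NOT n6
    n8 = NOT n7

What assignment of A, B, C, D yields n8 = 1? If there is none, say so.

A=1 B=1 C=0 D=1

n8 = NOT n7 must be 1, so n7 = 0.
n7 = NOT n6 must be 0, so n6 = 1.
Check with A=1 B=1 C=0 D=1:
n1 = C AND D = 0 AND 1 = 0
n2 = A XOR n1 = 1 XOR 0 = 1
n3 = NOT n2 = NOT 1 = 0
n4 = NOT n3 = NOT 0 = 1
n5 = NOT n4 = NOT 1 = 0
n6 = B XOR n5 = 1 XOR 0 = 1
n7 = NOT n6 = NOT 1 = 0
n8 = NOT n7 = NOT 0 = 1
So n8 = 1 as required.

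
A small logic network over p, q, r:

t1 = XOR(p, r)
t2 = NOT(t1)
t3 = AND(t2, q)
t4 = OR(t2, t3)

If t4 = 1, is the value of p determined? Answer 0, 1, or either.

Both values of p occur among assignments with t4 = 1:
  p=0: p=0, q=0, r=0
  p=1: p=1, q=0, r=1

either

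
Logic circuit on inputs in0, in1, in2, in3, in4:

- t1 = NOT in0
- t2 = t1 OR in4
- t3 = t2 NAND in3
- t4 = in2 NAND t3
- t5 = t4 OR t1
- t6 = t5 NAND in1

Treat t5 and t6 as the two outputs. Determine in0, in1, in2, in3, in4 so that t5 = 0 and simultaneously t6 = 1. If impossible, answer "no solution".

Check with in0=1 in1=0 in2=1 in3=0 in4=0:
t1 = NOT in0 = NOT 1 = 0
t2 = t1 OR in4 = 0 OR 0 = 0
t3 = t2 NAND in3 = 0 NAND 0 = 1
t4 = in2 NAND t3 = 1 NAND 1 = 0
t5 = t4 OR t1 = 0 OR 0 = 0
t6 = t5 NAND in1 = 0 NAND 0 = 1
So t5 = 0 and t6 = 1.

in0=1 in1=0 in2=1 in3=0 in4=0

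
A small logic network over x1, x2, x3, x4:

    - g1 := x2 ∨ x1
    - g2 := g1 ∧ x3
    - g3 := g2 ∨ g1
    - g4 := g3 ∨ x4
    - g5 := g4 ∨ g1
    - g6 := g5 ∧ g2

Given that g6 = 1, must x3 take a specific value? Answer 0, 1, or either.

1

g6 = g5 ∧ g2 must be 1, so both g5 = 1 and g2 = 1.
Every assignment with g6 = 1 has x3 = 1; there are 6 such assignment(s).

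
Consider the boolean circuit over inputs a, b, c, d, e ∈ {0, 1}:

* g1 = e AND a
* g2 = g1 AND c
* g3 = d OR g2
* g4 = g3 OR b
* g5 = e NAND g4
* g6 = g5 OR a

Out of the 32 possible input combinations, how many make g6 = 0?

6

g6 = g5 OR a must be 0, so both g5 = 0 and a = 0.
g5 = e NAND g4 must be 0, so both e = 1 and g4 = 1.
Enumerating the 32 input combinations, 6 give g6 = 0 and 26 give g6 = 1.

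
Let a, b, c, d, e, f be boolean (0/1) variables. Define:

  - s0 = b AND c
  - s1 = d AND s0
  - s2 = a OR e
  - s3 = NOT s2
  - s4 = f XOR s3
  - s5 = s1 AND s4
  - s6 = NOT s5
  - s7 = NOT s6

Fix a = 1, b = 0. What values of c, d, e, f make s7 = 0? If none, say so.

c=0, d=1, e=1, f=0

Check with a = 1, b = 0 and c=0, d=1, e=1, f=0:
s0 = b AND c = 0 AND 0 = 0
s1 = d AND s0 = 1 AND 0 = 0
s2 = a OR e = 1 OR 1 = 1
s3 = NOT s2 = NOT 1 = 0
s4 = f XOR s3 = 0 XOR 0 = 0
s5 = s1 AND s4 = 0 AND 0 = 0
s6 = NOT s5 = NOT 0 = 1
s7 = NOT s6 = NOT 1 = 0
So s7 = 0.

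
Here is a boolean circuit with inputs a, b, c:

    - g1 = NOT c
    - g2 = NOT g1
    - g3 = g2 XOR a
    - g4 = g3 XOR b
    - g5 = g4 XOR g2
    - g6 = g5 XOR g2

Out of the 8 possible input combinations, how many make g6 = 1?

g6 = g5 XOR g2 must be 1, so g5 and g2 differ.
Enumerating the 8 input combinations, 4 give g6 = 1 and 4 give g6 = 0.

4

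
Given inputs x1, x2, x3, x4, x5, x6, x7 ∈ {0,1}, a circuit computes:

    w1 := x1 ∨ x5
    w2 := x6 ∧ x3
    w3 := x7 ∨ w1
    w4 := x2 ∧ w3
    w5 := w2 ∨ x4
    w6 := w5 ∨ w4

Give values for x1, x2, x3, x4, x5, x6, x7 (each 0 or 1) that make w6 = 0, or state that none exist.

x1=1 x2=0 x3=0 x4=0 x5=0 x6=0 x7=1

w6 = w5 ∨ w4 must be 0, so both w5 = 0 and w4 = 0.
w5 = w2 ∨ x4 must be 0, so both w2 = 0 and x4 = 0.
w4 = x2 ∧ w3 must be 0, so at least one of x2, w3 is 0.
Check with x1=1 x2=0 x3=0 x4=0 x5=0 x6=0 x7=1:
w1 = x1 ∨ x5 = 1 ∨ 0 = 1
w2 = x6 ∧ x3 = 0 ∧ 0 = 0
w3 = x7 ∨ w1 = 1 ∨ 1 = 1
w4 = x2 ∧ w3 = 0 ∧ 1 = 0
w5 = w2 ∨ x4 = 0 ∨ 0 = 0
w6 = w5 ∨ w4 = 0 ∨ 0 = 0
So w6 = 0 as required.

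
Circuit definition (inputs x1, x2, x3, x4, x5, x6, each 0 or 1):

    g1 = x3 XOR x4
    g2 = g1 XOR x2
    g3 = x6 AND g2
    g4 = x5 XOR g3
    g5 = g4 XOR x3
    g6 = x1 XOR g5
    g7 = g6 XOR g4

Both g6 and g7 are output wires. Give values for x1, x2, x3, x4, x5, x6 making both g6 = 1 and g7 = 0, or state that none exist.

Check with x1=1, x2=1, x3=1, x4=0, x5=1, x6=1:
g1 = x3 XOR x4 = 1 XOR 0 = 1
g2 = g1 XOR x2 = 1 XOR 1 = 0
g3 = x6 AND g2 = 1 AND 0 = 0
g4 = x5 XOR g3 = 1 XOR 0 = 1
g5 = g4 XOR x3 = 1 XOR 1 = 0
g6 = x1 XOR g5 = 1 XOR 0 = 1
g7 = g6 XOR g4 = 1 XOR 1 = 0
So g6 = 1 and g7 = 0.

x1=1, x2=1, x3=1, x4=0, x5=1, x6=1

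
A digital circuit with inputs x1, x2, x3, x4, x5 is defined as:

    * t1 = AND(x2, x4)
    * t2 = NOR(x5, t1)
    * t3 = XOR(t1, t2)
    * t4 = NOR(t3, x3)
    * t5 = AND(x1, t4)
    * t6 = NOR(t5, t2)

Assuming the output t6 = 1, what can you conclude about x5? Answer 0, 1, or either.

either

Both values of x5 occur among assignments with t6 = 1:
  x5=0: x1=0, x2=1, x3=0, x4=1, x5=0
  x5=1: x1=0, x2=0, x3=0, x4=0, x5=1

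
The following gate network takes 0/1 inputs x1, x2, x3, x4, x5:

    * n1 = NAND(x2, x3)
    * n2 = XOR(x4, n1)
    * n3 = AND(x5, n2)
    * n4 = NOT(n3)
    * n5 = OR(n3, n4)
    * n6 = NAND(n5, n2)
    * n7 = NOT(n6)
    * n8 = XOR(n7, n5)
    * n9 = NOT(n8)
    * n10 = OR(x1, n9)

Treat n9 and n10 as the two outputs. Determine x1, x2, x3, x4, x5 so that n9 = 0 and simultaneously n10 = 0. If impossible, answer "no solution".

Check with x1=0 x2=0 x3=0 x4=1 x5=0:
n1 = NAND(x2, x3) = NAND(0, 0) = 1
n2 = XOR(x4, n1) = XOR(1, 1) = 0
n3 = AND(x5, n2) = AND(0, 0) = 0
n4 = NOT(n3) = NOT 0 = 1
n5 = OR(n3, n4) = OR(0, 1) = 1
n6 = NAND(n5, n2) = NAND(1, 0) = 1
n7 = NOT(n6) = NOT 1 = 0
n8 = XOR(n7, n5) = XOR(0, 1) = 1
n9 = NOT(n8) = NOT 1 = 0
n10 = OR(x1, n9) = OR(0, 0) = 0
So n9 = 0 and n10 = 0.

x1=0 x2=0 x3=0 x4=1 x5=0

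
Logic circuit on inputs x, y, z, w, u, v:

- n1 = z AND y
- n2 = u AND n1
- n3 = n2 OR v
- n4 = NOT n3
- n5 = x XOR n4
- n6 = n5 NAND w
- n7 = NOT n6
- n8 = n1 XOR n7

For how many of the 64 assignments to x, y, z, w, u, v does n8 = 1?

n8 = n1 XOR n7 must be 1, so n1 and n7 differ.
Enumerating the 64 input combinations, 24 give n8 = 1 and 40 give n8 = 0.

24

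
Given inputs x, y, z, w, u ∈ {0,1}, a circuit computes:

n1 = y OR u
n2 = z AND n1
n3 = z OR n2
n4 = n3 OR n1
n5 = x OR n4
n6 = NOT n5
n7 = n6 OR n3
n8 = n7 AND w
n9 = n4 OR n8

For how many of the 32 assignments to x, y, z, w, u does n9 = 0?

3

n9 = n4 OR n8 must be 0, so both n4 = 0 and n8 = 0.
n4 = n3 OR n1 must be 0, so both n3 = 0 and n1 = 0.
Satisfying assignments:
  x=0, y=0, z=0, w=0, u=0
  x=1, y=0, z=0, w=0, u=0
  x=1, y=0, z=0, w=1, u=0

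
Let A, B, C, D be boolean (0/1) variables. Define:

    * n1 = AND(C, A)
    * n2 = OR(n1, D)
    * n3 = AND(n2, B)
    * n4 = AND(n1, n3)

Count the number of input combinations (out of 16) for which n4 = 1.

n4 = AND(n1, n3) must be 1, so both n1 = 1 and n3 = 1.
Satisfying assignments:
  A=1, B=1, C=1, D=0
  A=1, B=1, C=1, D=1

2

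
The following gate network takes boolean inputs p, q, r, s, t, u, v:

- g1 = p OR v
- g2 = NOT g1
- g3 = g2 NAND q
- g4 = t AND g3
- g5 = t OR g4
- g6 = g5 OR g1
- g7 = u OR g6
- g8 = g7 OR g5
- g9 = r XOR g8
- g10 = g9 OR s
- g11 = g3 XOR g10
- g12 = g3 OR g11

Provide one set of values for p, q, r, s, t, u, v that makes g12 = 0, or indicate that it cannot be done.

p=0, q=1, r=1, s=0, t=1, u=1, v=0

Check with p=0, q=1, r=1, s=0, t=1, u=1, v=0:
g1 = p OR v = 0 OR 0 = 0
g2 = NOT g1 = NOT 0 = 1
g3 = g2 NAND q = 1 NAND 1 = 0
g4 = t AND g3 = 1 AND 0 = 0
g5 = t OR g4 = 1 OR 0 = 1
g6 = g5 OR g1 = 1 OR 0 = 1
g7 = u OR g6 = 1 OR 1 = 1
g8 = g7 OR g5 = 1 OR 1 = 1
g9 = r XOR g8 = 1 XOR 1 = 0
g10 = g9 OR s = 0 OR 0 = 0
g11 = g3 XOR g10 = 0 XOR 0 = 0
g12 = g3 OR g11 = 0 OR 0 = 0
So g12 = 0 as required.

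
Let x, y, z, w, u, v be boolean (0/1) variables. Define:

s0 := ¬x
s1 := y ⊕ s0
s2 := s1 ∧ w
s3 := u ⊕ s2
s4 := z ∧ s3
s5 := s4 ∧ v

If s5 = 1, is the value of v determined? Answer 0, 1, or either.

1

s5 = s4 ∧ v must be 1, so both s4 = 1 and v = 1.
Every assignment with s5 = 1 has v = 1; there are 8 such assignment(s).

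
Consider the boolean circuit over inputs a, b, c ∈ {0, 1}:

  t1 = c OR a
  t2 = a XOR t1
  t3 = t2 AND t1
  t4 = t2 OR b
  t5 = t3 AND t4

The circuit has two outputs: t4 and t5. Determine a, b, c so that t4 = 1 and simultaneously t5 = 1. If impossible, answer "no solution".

Check with a=0 b=0 c=1:
t1 = c OR a = 1 OR 0 = 1
t2 = a XOR t1 = 0 XOR 1 = 1
t3 = t2 AND t1 = 1 AND 1 = 1
t4 = t2 OR b = 1 OR 0 = 1
t5 = t3 AND t4 = 1 AND 1 = 1
So t4 = 1 and t5 = 1.

a=0 b=0 c=1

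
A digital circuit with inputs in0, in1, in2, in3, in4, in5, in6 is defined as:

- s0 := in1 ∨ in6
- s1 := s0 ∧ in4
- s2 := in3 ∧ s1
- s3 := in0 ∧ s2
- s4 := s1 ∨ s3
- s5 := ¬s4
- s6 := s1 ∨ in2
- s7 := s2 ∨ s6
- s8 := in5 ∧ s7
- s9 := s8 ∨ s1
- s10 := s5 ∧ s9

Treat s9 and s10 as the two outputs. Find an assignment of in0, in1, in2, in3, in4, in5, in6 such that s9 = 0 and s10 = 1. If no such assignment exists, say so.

no solution exists

Across all 128 input combinations, none give both s9 = 0 and s10 = 1.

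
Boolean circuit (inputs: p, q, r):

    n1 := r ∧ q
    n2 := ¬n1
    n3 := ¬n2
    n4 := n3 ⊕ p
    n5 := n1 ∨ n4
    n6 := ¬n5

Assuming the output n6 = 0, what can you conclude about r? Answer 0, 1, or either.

either

Both values of r occur among assignments with n6 = 0:
  r=0: p=1, q=0, r=0
  r=1: p=0, q=1, r=1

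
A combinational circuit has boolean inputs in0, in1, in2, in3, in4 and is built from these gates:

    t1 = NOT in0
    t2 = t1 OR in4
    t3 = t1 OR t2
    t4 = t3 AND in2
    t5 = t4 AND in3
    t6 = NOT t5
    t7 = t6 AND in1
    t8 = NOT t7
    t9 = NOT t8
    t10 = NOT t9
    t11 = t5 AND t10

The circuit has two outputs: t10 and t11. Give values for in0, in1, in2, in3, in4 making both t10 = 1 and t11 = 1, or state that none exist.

Check with in0=0, in1=0, in2=1, in3=1, in4=0:
t1 = NOT in0 = NOT 0 = 1
t2 = t1 OR in4 = 1 OR 0 = 1
t3 = t1 OR t2 = 1 OR 1 = 1
t4 = t3 AND in2 = 1 AND 1 = 1
t5 = t4 AND in3 = 1 AND 1 = 1
t6 = NOT t5 = NOT 1 = 0
t7 = t6 AND in1 = 0 AND 0 = 0
t8 = NOT t7 = NOT 0 = 1
t9 = NOT t8 = NOT 1 = 0
t10 = NOT t9 = NOT 0 = 1
t11 = t5 AND t10 = 1 AND 1 = 1
So t10 = 1 and t11 = 1.

in0=0, in1=0, in2=1, in3=1, in4=0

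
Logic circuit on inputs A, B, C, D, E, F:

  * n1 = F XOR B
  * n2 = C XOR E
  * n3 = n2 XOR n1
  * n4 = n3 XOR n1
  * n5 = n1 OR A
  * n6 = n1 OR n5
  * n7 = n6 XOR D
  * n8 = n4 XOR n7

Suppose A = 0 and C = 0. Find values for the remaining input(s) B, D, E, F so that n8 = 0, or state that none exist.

n8 = n4 XOR n7 must be 0, so n4 and n7 are equal.
Check with A = 0 and C = 0 and B=1, D=1, E=0, F=0:
n1 = F XOR B = 0 XOR 1 = 1
n2 = C XOR E = 0 XOR 0 = 0
n3 = n2 XOR n1 = 0 XOR 1 = 1
n4 = n3 XOR n1 = 1 XOR 1 = 0
n5 = n1 OR A = 1 OR 0 = 1
n6 = n1 OR n5 = 1 OR 1 = 1
n7 = n6 XOR D = 1 XOR 1 = 0
n8 = n4 XOR n7 = 0 XOR 0 = 0
So n8 = 0.

B=1, D=1, E=0, F=0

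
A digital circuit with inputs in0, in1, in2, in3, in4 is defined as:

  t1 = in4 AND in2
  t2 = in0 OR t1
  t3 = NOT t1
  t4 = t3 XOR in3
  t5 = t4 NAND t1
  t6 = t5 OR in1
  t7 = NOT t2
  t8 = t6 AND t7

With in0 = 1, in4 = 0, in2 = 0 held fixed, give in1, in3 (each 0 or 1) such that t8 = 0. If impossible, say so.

in1=0, in3=1

Check with in0 = 1, in4 = 0, in2 = 0 and in1=0, in3=1:
t1 = in4 AND in2 = 0 AND 0 = 0
t2 = in0 OR t1 = 1 OR 0 = 1
t3 = NOT t1 = NOT 0 = 1
t4 = t3 XOR in3 = 1 XOR 1 = 0
t5 = t4 NAND t1 = 0 NAND 0 = 1
t6 = t5 OR in1 = 1 OR 0 = 1
t7 = NOT t2 = NOT 1 = 0
t8 = t6 AND t7 = 1 AND 0 = 0
So t8 = 0.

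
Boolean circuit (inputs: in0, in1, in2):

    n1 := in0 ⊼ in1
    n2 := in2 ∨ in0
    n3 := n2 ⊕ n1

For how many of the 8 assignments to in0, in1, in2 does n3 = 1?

4

n3 = n2 ⊕ n1 must be 1, so n2 and n1 differ.
Satisfying assignments:
  in0=0, in1=0, in2=0
  in0=0, in1=1, in2=0
  in0=1, in1=1, in2=0
  in0=1, in1=1, in2=1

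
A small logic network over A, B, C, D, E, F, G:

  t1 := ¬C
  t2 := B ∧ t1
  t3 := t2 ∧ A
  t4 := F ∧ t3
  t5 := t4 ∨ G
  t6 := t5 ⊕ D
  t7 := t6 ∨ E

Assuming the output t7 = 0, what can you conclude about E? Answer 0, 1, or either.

0

t7 = t6 ∨ E must be 0, so both t6 = 0 and E = 0.
t6 = t5 ⊕ D must be 0, so t5 and D are equal.
Every assignment with t7 = 0 has E = 0; there are 32 such assignment(s).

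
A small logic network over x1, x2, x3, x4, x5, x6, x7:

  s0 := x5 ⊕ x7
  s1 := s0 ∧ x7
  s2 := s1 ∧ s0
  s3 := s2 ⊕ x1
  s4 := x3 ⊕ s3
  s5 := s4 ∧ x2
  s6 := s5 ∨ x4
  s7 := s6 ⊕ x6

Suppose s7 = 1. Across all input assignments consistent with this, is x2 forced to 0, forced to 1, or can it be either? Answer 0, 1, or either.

Both values of x2 occur among assignments with s7 = 1:
  x2=0: x1=0, x2=0, x3=0, x4=0, x5=0, x6=1, x7=0
  x2=1: x1=0, x2=1, x3=0, x4=0, x5=0, x6=0, x7=1

either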